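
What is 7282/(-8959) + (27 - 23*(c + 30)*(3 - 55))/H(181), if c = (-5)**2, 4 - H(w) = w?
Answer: -590853827/1585743 ≈ -372.60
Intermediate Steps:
H(w) = 4 - w
c = 25
7282/(-8959) + (27 - 23*(c + 30)*(3 - 55))/H(181) = 7282/(-8959) + (27 - 23*(25 + 30)*(3 - 55))/(4 - 1*181) = 7282*(-1/8959) + (27 - 1265*(-52))/(4 - 181) = -7282/8959 + (27 - 23*(-2860))/(-177) = -7282/8959 + (27 + 65780)*(-1/177) = -7282/8959 + 65807*(-1/177) = -7282/8959 - 65807/177 = -590853827/1585743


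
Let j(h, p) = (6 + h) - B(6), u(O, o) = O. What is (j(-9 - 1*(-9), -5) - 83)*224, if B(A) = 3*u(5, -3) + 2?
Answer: -21056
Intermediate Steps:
B(A) = 17 (B(A) = 3*5 + 2 = 15 + 2 = 17)
j(h, p) = -11 + h (j(h, p) = (6 + h) - 1*17 = (6 + h) - 17 = -11 + h)
(j(-9 - 1*(-9), -5) - 83)*224 = ((-11 + (-9 - 1*(-9))) - 83)*224 = ((-11 + (-9 + 9)) - 83)*224 = ((-11 + 0) - 83)*224 = (-11 - 83)*224 = -94*224 = -21056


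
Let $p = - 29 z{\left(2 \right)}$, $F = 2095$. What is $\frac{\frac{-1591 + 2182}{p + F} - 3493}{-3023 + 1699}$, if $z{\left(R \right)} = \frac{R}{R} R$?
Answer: $\frac{1185775}{449498} \approx 2.638$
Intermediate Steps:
$z{\left(R \right)} = R$ ($z{\left(R \right)} = 1 R = R$)
$p = -58$ ($p = \left(-29\right) 2 = -58$)
$\frac{\frac{-1591 + 2182}{p + F} - 3493}{-3023 + 1699} = \frac{\frac{-1591 + 2182}{-58 + 2095} - 3493}{-3023 + 1699} = \frac{\frac{591}{2037} - 3493}{-1324} = \left(591 \cdot \frac{1}{2037} - 3493\right) \left(- \frac{1}{1324}\right) = \left(\frac{197}{679} - 3493\right) \left(- \frac{1}{1324}\right) = \left(- \frac{2371550}{679}\right) \left(- \frac{1}{1324}\right) = \frac{1185775}{449498}$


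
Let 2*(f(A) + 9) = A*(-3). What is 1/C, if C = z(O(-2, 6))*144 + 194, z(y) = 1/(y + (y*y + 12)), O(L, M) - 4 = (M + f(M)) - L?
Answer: 7/1382 ≈ 0.0050651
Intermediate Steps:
f(A) = -9 - 3*A/2 (f(A) = -9 + (A*(-3))/2 = -9 + (-3*A)/2 = -9 - 3*A/2)
O(L, M) = -5 - L - M/2 (O(L, M) = 4 + ((M + (-9 - 3*M/2)) - L) = 4 + ((-9 - M/2) - L) = 4 + (-9 - L - M/2) = -5 - L - M/2)
z(y) = 1/(12 + y + y²) (z(y) = 1/(y + (y² + 12)) = 1/(y + (12 + y²)) = 1/(12 + y + y²))
C = 1382/7 (C = 144/(12 + (-5 - 1*(-2) - ½*6) + (-5 - 1*(-2) - ½*6)²) + 194 = 144/(12 + (-5 + 2 - 3) + (-5 + 2 - 3)²) + 194 = 144/(12 - 6 + (-6)²) + 194 = 144/(12 - 6 + 36) + 194 = 144/42 + 194 = (1/42)*144 + 194 = 24/7 + 194 = 1382/7 ≈ 197.43)
1/C = 1/(1382/7) = 7/1382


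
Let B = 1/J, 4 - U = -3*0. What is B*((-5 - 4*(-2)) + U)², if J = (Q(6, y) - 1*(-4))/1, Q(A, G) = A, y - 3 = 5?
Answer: 49/10 ≈ 4.9000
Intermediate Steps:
y = 8 (y = 3 + 5 = 8)
U = 4 (U = 4 - (-3)*0 = 4 - 1*0 = 4 + 0 = 4)
J = 10 (J = (6 - 1*(-4))/1 = (6 + 4)*1 = 10*1 = 10)
B = ⅒ (B = 1/10 = ⅒ ≈ 0.10000)
B*((-5 - 4*(-2)) + U)² = ((-5 - 4*(-2)) + 4)²/10 = ((-5 + 8) + 4)²/10 = (3 + 4)²/10 = (⅒)*7² = (⅒)*49 = 49/10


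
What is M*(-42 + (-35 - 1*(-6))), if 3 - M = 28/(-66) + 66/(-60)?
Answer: -106003/330 ≈ -321.22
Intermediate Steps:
M = 1493/330 (M = 3 - (28/(-66) + 66/(-60)) = 3 - (28*(-1/66) + 66*(-1/60)) = 3 - (-14/33 - 11/10) = 3 - 1*(-503/330) = 3 + 503/330 = 1493/330 ≈ 4.5242)
M*(-42 + (-35 - 1*(-6))) = 1493*(-42 + (-35 - 1*(-6)))/330 = 1493*(-42 + (-35 + 6))/330 = 1493*(-42 - 29)/330 = (1493/330)*(-71) = -106003/330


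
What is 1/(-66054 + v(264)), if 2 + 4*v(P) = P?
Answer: -2/131977 ≈ -1.5154e-5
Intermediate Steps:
v(P) = -½ + P/4
1/(-66054 + v(264)) = 1/(-66054 + (-½ + (¼)*264)) = 1/(-66054 + (-½ + 66)) = 1/(-66054 + 131/2) = 1/(-131977/2) = -2/131977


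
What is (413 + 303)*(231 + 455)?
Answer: 491176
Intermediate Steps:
(413 + 303)*(231 + 455) = 716*686 = 491176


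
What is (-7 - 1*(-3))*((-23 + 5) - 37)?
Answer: 220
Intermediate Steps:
(-7 - 1*(-3))*((-23 + 5) - 37) = (-7 + 3)*(-18 - 37) = -4*(-55) = 220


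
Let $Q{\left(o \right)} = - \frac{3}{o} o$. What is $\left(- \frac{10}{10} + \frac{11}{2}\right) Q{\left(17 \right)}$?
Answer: $- \frac{27}{2} \approx -13.5$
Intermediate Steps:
$Q{\left(o \right)} = -3$
$\left(- \frac{10}{10} + \frac{11}{2}\right) Q{\left(17 \right)} = \left(- \frac{10}{10} + \frac{11}{2}\right) \left(-3\right) = \left(\left(-10\right) \frac{1}{10} + 11 \cdot \frac{1}{2}\right) \left(-3\right) = \left(-1 + \frac{11}{2}\right) \left(-3\right) = \frac{9}{2} \left(-3\right) = - \frac{27}{2}$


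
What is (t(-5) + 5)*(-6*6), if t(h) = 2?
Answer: -252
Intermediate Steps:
(t(-5) + 5)*(-6*6) = (2 + 5)*(-6*6) = 7*(-36) = -252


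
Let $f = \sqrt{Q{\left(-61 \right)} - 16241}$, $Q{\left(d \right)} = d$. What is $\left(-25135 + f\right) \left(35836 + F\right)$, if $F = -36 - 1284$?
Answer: $-867559660 + 34516 i \sqrt{16302} \approx -8.6756 \cdot 10^{8} + 4.407 \cdot 10^{6} i$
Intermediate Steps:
$F = -1320$ ($F = -36 - 1284 = -1320$)
$f = i \sqrt{16302}$ ($f = \sqrt{-61 - 16241} = \sqrt{-16302} = i \sqrt{16302} \approx 127.68 i$)
$\left(-25135 + f\right) \left(35836 + F\right) = \left(-25135 + i \sqrt{16302}\right) \left(35836 - 1320\right) = \left(-25135 + i \sqrt{16302}\right) 34516 = -867559660 + 34516 i \sqrt{16302}$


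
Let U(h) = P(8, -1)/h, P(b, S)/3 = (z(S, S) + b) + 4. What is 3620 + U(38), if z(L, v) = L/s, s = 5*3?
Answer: 687979/190 ≈ 3620.9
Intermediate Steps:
s = 15
z(L, v) = L/15
P(b, S) = 12 + 3*b + S/5 (P(b, S) = 3*((S/15 + b) + 4) = 3*((b + S/15) + 4) = 3*(4 + b + S/15) = 12 + 3*b + S/5)
U(h) = 179/(5*h) (U(h) = (12 + 3*8 + (⅕)*(-1))/h = (12 + 24 - ⅕)/h = 179/(5*h))
3620 + U(38) = 3620 + (179/5)/38 = 3620 + (179/5)*(1/38) = 3620 + 179/190 = 687979/190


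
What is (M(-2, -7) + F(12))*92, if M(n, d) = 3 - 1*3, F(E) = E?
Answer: 1104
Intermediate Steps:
M(n, d) = 0 (M(n, d) = 3 - 3 = 0)
(M(-2, -7) + F(12))*92 = (0 + 12)*92 = 12*92 = 1104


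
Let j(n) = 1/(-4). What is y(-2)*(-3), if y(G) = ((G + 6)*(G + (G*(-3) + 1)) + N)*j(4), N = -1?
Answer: 57/4 ≈ 14.250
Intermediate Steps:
j(n) = -1/4
y(G) = 1/4 - (1 - 2*G)*(6 + G)/4 (y(G) = ((G + 6)*(G + (G*(-3) + 1)) - 1)*(-1/4) = ((6 + G)*(G + (-3*G + 1)) - 1)*(-1/4) = ((6 + G)*(G + (1 - 3*G)) - 1)*(-1/4) = ((6 + G)*(1 - 2*G) - 1)*(-1/4) = ((1 - 2*G)*(6 + G) - 1)*(-1/4) = (-1 + (1 - 2*G)*(6 + G))*(-1/4) = 1/4 - (1 - 2*G)*(6 + G)/4)
y(-2)*(-3) = (-5/4 + (1/2)*(-2)**2 + (11/4)*(-2))*(-3) = (-5/4 + (1/2)*4 - 11/2)*(-3) = (-5/4 + 2 - 11/2)*(-3) = -19/4*(-3) = 57/4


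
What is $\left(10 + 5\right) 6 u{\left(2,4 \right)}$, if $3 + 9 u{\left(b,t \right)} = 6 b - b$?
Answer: $70$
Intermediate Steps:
$u{\left(b,t \right)} = - \frac{1}{3} + \frac{5 b}{9}$ ($u{\left(b,t \right)} = - \frac{1}{3} + \frac{6 b - b}{9} = - \frac{1}{3} + \frac{5 b}{9}$)
$\left(10 + 5\right) 6 u{\left(2,4 \right)} = \left(10 + 5\right) 6 \left(- \frac{1}{3} + \frac{5}{9} \cdot 2\right) = 15 \cdot 6 \left(- \frac{1}{3} + \frac{10}{9}\right) = 90 \cdot \frac{7}{9} = 70$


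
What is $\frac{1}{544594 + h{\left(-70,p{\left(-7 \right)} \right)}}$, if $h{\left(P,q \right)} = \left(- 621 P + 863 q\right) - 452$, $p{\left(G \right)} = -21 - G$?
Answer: $\frac{1}{575530} \approx 1.7375 \cdot 10^{-6}$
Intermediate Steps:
$h{\left(P,q \right)} = -452 - 621 P + 863 q$
$\frac{1}{544594 + h{\left(-70,p{\left(-7 \right)} \right)}} = \frac{1}{544594 - \left(-43018 - 863 \left(-21 - -7\right)\right)} = \frac{1}{544594 + \left(-452 + 43470 + 863 \left(-21 + 7\right)\right)} = \frac{1}{544594 + \left(-452 + 43470 + 863 \left(-14\right)\right)} = \frac{1}{544594 - -30936} = \frac{1}{544594 + 30936} = \frac{1}{575530}$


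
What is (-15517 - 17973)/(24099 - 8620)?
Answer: -33490/15479 ≈ -2.1636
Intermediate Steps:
(-15517 - 17973)/(24099 - 8620) = -33490/15479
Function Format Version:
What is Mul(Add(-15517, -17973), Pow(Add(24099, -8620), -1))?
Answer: Rational(-33490, 15479) ≈ -2.1636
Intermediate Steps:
Mul(Add(-15517, -17973), Pow(Add(24099, -8620), -1)) = Mul(-33490, Pow(15479, -1)) = Mul(-33490, Rational(1, 15479)) = Rational(-33490, 15479)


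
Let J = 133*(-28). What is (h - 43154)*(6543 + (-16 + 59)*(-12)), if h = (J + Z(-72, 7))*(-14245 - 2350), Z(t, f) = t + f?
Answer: 378708359127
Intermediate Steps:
Z(t, f) = f + t
J = -3724
h = 62878455 (h = (-3724 + (7 - 72))*(-14245 - 2350) = (-3724 - 65)*(-16595) = -3789*(-16595) = 62878455)
(h - 43154)*(6543 + (-16 + 59)*(-12)) = (62878455 - 43154)*(6543 + (-16 + 59)*(-12)) = 62835301*(6543 + 43*(-12)) = 62835301*(6543 - 516) = 62835301*6027 = 378708359127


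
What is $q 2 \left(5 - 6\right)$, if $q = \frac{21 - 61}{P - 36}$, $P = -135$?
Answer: $- \frac{80}{171} \approx -0.46784$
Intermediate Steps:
$q = \frac{40}{171}$ ($q = \frac{21 - 61}{-135 - 36} = - \frac{40}{-171} = \left(-40\right) \left(- \frac{1}{171}\right) = \frac{40}{171} \approx 0.23392$)
$q 2 \left(5 - 6\right) = \frac{40 \cdot 2 \left(5 - 6\right)}{171} = \frac{40 \cdot 2 \left(-1\right)}{171} = \frac{40}{171} \left(-2\right) = - \frac{80}{171}$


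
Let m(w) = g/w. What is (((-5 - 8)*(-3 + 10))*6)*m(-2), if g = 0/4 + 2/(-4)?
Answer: -273/2 ≈ -136.50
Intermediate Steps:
g = -½ (g = 0*(¼) + 2*(-¼) = 0 - ½ = -½ ≈ -0.50000)
m(w) = -1/(2*w)
(((-5 - 8)*(-3 + 10))*6)*m(-2) = (((-5 - 8)*(-3 + 10))*6)*(-½/(-2)) = (-13*7*6)*(-½*(-½)) = -91*6*(¼) = -546*¼ = -273/2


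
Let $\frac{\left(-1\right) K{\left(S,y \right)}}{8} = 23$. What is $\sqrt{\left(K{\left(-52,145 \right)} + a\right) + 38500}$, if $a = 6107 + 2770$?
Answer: $\sqrt{47193} \approx 217.24$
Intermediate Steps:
$K{\left(S,y \right)} = -184$ ($K{\left(S,y \right)} = \left(-8\right) 23 = -184$)
$a = 8877$
$\sqrt{\left(K{\left(-52,145 \right)} + a\right) + 38500} = \sqrt{\left(-184 + 8877\right) + 38500} = \sqrt{8693 + 38500} = \sqrt{47193}$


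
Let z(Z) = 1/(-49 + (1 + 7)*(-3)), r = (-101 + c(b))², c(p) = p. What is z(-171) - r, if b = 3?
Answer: -701093/73 ≈ -9604.0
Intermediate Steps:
r = 9604 (r = (-101 + 3)² = (-98)² = 9604)
z(Z) = -1/73 (z(Z) = 1/(-49 + 8*(-3)) = 1/(-49 - 24) = 1/(-73) = -1/73)
z(-171) - r = -1/73 - 1*9604 = -1/73 - 9604 = -701093/73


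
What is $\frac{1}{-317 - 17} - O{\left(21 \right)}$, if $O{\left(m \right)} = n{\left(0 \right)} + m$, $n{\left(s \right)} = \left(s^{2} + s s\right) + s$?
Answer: $- \frac{7015}{334} \approx -21.003$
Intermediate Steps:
$n{\left(s \right)} = s + 2 s^{2}$ ($n{\left(s \right)} = \left(s^{2} + s^{2}\right) + s = 2 s^{2} + s = s + 2 s^{2}$)
$O{\left(m \right)} = m$ ($O{\left(m \right)} = 0 \left(1 + 2 \cdot 0\right) + m = 0 \left(1 + 0\right) + m = 0 \cdot 1 + m = 0 + m = m$)
$\frac{1}{-317 - 17} - O{\left(21 \right)} = \frac{1}{-317 - 17} - 21 = \frac{1}{-334} - 21 = - \frac{1}{334} - 21 = - \frac{7015}{334}$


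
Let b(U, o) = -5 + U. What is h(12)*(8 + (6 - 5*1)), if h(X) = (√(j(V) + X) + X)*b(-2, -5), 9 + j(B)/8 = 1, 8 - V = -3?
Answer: -756 - 126*I*√13 ≈ -756.0 - 454.3*I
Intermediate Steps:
V = 11 (V = 8 - 1*(-3) = 8 + 3 = 11)
j(B) = -64 (j(B) = -72 + 8*1 = -72 + 8 = -64)
h(X) = -7*X - 7*√(-64 + X) (h(X) = (√(-64 + X) + X)*(-5 - 2) = (X + √(-64 + X))*(-7) = -7*X - 7*√(-64 + X))
h(12)*(8 + (6 - 5*1)) = (-7*12 - 7*√(-64 + 12))*(8 + (6 - 5*1)) = (-84 - 14*I*√13)*(8 + (6 - 5)) = (-84 - 14*I*√13)*(8 + 1) = (-84 - 14*I*√13)*9 = -756 - 126*I*√13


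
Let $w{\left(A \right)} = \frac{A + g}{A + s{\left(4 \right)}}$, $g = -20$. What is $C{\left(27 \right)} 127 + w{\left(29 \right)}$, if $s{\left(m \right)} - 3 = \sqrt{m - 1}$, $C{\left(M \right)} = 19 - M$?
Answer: $- \frac{1037048}{1021} - \frac{9 \sqrt{3}}{1021} \approx -1015.7$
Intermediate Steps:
$s{\left(m \right)} = 3 + \sqrt{-1 + m}$ ($s{\left(m \right)} = 3 + \sqrt{m - 1} = 3 + \sqrt{-1 + m}$)
$w{\left(A \right)} = \frac{-20 + A}{3 + A + \sqrt{3}}$ ($w{\left(A \right)} = \frac{A - 20}{A + \left(3 + \sqrt{-1 + 4}\right)} = \frac{-20 + A}{A + \left(3 + \sqrt{3}\right)} = \frac{-20 + A}{3 + A + \sqrt{3}}$)
$C{\left(27 \right)} 127 + w{\left(29 \right)} = \left(19 - 27\right) 127 + \frac{-20 + 29}{3 + 29 + \sqrt{3}} = \left(19 - 27\right) 127 + \frac{1}{32 + \sqrt{3}} \cdot 9 = \left(-8\right) 127 + \frac{9}{32 + \sqrt{3}} = -1016 + \frac{9}{32 + \sqrt{3}}$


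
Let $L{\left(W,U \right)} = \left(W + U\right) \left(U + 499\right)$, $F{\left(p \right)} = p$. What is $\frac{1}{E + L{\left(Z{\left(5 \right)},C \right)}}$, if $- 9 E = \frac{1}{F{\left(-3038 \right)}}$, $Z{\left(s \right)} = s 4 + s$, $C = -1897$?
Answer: $\frac{27342}{71555545153} \approx 3.8211 \cdot 10^{-7}$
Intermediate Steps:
$Z{\left(s \right)} = 5 s$ ($Z{\left(s \right)} = 4 s + s = 5 s$)
$L{\left(W,U \right)} = \left(499 + U\right) \left(U + W\right)$ ($L{\left(W,U \right)} = \left(U + W\right) \left(499 + U\right) = \left(499 + U\right) \left(U + W\right)$)
$E = \frac{1}{27342}$ ($E = - \frac{1}{9 \left(-3038\right)} = \left(- \frac{1}{9}\right) \left(- \frac{1}{3038}\right) = \frac{1}{27342} \approx 3.6574 \cdot 10^{-5}$)
$\frac{1}{E + L{\left(Z{\left(5 \right)},C \right)}} = \frac{1}{\frac{1}{27342} + \left(\left(-1897\right)^{2} + 499 \left(-1897\right) + 499 \cdot 5 \cdot 5 - 1897 \cdot 5 \cdot 5\right)} = \frac{1}{\frac{1}{27342} + \left(3598609 - 946603 + 499 \cdot 25 - 47425\right)} = \frac{1}{\frac{1}{27342} + \left(3598609 - 946603 + 12475 - 47425\right)} = \frac{1}{\frac{1}{27342} + 2617056} = \frac{1}{\frac{71555545153}{27342}} = \frac{27342}{71555545153}$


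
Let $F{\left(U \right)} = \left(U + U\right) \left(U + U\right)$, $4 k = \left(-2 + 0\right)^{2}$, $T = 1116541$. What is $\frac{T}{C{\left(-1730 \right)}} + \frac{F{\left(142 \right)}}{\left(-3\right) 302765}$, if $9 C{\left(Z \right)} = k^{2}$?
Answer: $\frac{9127337387699}{908295} \approx 1.0049 \cdot 10^{7}$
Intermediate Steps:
$k = 1$ ($k = \frac{\left(-2 + 0\right)^{2}}{4} = \frac{\left(-2\right)^{2}}{4} = \frac{1}{4} \cdot 4 = 1$)
$F{\left(U \right)} = 4 U^{2}$ ($F{\left(U \right)} = 2 U 2 U = 4 U^{2}$)
$C{\left(Z \right)} = \frac{1}{9}$ ($C{\left(Z \right)} = \frac{1^{2}}{9} = \frac{1}{9} \cdot 1 = \frac{1}{9}$)
$\frac{T}{C{\left(-1730 \right)}} + \frac{F{\left(142 \right)}}{\left(-3\right) 302765} = 1116541 \frac{1}{\frac{1}{9}} + \frac{4 \cdot 142^{2}}{\left(-3\right) 302765} = 1116541 \cdot 9 + \frac{4 \cdot 20164}{-908295} = 10048869 + 80656 \left(- \frac{1}{908295}\right) = 10048869 - \frac{80656}{908295} = \frac{9127337387699}{908295}$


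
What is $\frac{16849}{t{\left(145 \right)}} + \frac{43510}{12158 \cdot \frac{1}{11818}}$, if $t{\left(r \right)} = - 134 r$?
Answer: $\frac{172253863401}{4072930} \approx 42292.0$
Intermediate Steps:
$\frac{16849}{t{\left(145 \right)}} + \frac{43510}{12158 \cdot \frac{1}{11818}} = \frac{16849}{\left(-134\right) 145} + \frac{43510}{12158 \cdot \frac{1}{11818}} = \frac{16849}{-19430} + \frac{43510}{12158 \cdot \frac{1}{11818}} = 16849 \left(- \frac{1}{19430}\right) + \frac{43510}{\frac{6079}{5909}} = - \frac{581}{670} + 43510 \cdot \frac{5909}{6079} = - \frac{581}{670} + \frac{257100590}{6079} = \frac{172253863401}{4072930}$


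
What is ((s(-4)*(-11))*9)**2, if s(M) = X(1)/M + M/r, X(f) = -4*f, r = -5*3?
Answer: 393129/25 ≈ 15725.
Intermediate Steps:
r = -15
s(M) = -4/M - M/15 (s(M) = (-4*1)/M + M/(-15) = -4/M + M*(-1/15) = -4/M - M/15)
((s(-4)*(-11))*9)**2 = (((-4/(-4) - 1/15*(-4))*(-11))*9)**2 = (((-4*(-1/4) + 4/15)*(-11))*9)**2 = (((1 + 4/15)*(-11))*9)**2 = (((19/15)*(-11))*9)**2 = (-209/15*9)**2 = (-627/5)**2 = 393129/25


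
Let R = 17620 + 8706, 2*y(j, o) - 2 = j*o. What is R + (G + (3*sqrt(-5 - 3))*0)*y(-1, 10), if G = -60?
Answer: 26566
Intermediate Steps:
y(j, o) = 1 + j*o/2 (y(j, o) = 1 + (j*o)/2 = 1 + j*o/2)
R = 26326
R + (G + (3*sqrt(-5 - 3))*0)*y(-1, 10) = 26326 + (-60 + (3*sqrt(-5 - 3))*0)*(1 + (1/2)*(-1)*10) = 26326 + (-60 + (3*sqrt(-8))*0)*(1 - 5) = 26326 + (-60 + (3*(2*I*sqrt(2)))*0)*(-4) = 26326 + (-60 + (6*I*sqrt(2))*0)*(-4) = 26326 + (-60 + 0)*(-4) = 26326 - 60*(-4) = 26326 + 240 = 26566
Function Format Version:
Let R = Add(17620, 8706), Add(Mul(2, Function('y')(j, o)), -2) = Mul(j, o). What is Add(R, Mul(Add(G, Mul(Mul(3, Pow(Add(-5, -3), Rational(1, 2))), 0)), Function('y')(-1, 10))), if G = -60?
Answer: 26566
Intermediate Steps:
Function('y')(j, o) = Add(1, Mul(Rational(1, 2), j, o)) (Function('y')(j, o) = Add(1, Mul(Rational(1, 2), Mul(j, o))) = Add(1, Mul(Rational(1, 2), j, o)))
R = 26326
Add(R, Mul(Add(G, Mul(Mul(3, Pow(Add(-5, -3), Rational(1, 2))), 0)), Function('y')(-1, 10))) = Add(26326, Mul(Add(-60, Mul(Mul(3, Pow(Add(-5, -3), Rational(1, 2))), 0)), Add(1, Mul(Rational(1, 2), -1, 10)))) = Add(26326, Mul(Add(-60, Mul(Mul(3, Pow(-8, Rational(1, 2))), 0)), Add(1, -5))) = Add(26326, Mul(Add(-60, Mul(Mul(3, Mul(2, I, Pow(2, Rational(1, 2)))), 0)), -4)) = Add(26326, Mul(Add(-60, Mul(Mul(6, I, Pow(2, Rational(1, 2))), 0)), -4)) = Add(26326, Mul(Add(-60, 0), -4)) = Add(26326, Mul(-60, -4)) = Add(26326, 240) = 26566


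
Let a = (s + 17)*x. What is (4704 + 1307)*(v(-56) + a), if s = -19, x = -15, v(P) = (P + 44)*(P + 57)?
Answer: 108198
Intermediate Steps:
v(P) = (44 + P)*(57 + P)
a = 30 (a = (-19 + 17)*(-15) = -2*(-15) = 30)
(4704 + 1307)*(v(-56) + a) = (4704 + 1307)*((2508 + (-56)² + 101*(-56)) + 30) = 6011*((2508 + 3136 - 5656) + 30) = 6011*(-12 + 30) = 6011*18 = 108198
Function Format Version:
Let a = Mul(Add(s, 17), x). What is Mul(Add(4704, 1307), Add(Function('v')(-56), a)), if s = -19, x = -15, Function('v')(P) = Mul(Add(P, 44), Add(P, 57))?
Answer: 108198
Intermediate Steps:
Function('v')(P) = Mul(Add(44, P), Add(57, P))
a = 30 (a = Mul(Add(-19, 17), -15) = Mul(-2, -15) = 30)
Mul(Add(4704, 1307), Add(Function('v')(-56), a)) = Mul(Add(4704, 1307), Add(Add(2508, Pow(-56, 2), Mul(101, -56)), 30)) = Mul(6011, Add(Add(2508, 3136, -5656), 30)) = Mul(6011, Add(-12, 30)) = Mul(6011, 18) = 108198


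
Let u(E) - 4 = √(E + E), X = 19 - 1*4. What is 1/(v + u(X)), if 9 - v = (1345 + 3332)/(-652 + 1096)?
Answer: -10804/104779 + 21904*√30/523895 ≈ 0.12589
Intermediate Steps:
X = 15 (X = 19 - 4 = 15)
v = -227/148 (v = 9 - (1345 + 3332)/(-652 + 1096) = 9 - 4677/444 = 9 - 1*1559/148 = 9 - 1559/148 = -227/148 ≈ -1.5338)
u(E) = 4 + √2*√E (u(E) = 4 + √(E + E) = 4 + √(2*E) = 4 + √2*√E)
1/(v + u(X)) = 1/(-227/148 + (4 + √2*√15)) = 1/(-227/148 + (4 + √30)) = 1/(365/148 + √30)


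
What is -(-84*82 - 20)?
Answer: 6908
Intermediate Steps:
-(-84*82 - 20) = -(-6888 - 20) = -1*(-6908) = 6908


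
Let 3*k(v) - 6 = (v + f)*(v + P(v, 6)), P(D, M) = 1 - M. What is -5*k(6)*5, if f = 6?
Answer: -150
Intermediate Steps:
k(v) = 2 + (-5 + v)*(6 + v)/3 (k(v) = 2 + ((v + 6)*(v + (1 - 1*6)))/3 = 2 + ((6 + v)*(v + (1 - 6)))/3 = 2 + ((6 + v)*(v - 5))/3 = 2 + ((6 + v)*(-5 + v))/3 = 2 + ((-5 + v)*(6 + v))/3 = 2 + (-5 + v)*(6 + v)/3)
-5*k(6)*5 = -5*(-8 + (⅓)*6 + (⅓)*6²)*5 = -5*(-8 + 2 + (⅓)*36)*5 = -5*(-8 + 2 + 12)*5 = -5*6*5 = -30*5 = -150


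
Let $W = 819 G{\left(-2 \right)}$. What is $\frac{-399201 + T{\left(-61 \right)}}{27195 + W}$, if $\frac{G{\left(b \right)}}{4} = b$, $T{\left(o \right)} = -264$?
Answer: $- \frac{133155}{6881} \approx -19.351$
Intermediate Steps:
$G{\left(b \right)} = 4 b$
$W = -6552$ ($W = 819 \cdot 4 \left(-2\right) = 819 \left(-8\right) = -6552$)
$\frac{-399201 + T{\left(-61 \right)}}{27195 + W} = \frac{-399201 - 264}{27195 - 6552} = - \frac{399465}{20643} = \left(-399465\right) \frac{1}{20643} = - \frac{133155}{6881}$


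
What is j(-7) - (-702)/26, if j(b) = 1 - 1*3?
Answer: 25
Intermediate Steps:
j(b) = -2 (j(b) = 1 - 3 = -2)
j(-7) - (-702)/26 = -2 - (-702)/26 = -2 - 39*(-9/13) = -2 + 27 = 25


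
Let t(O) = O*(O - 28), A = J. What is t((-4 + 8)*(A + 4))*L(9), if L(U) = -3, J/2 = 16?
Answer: -50112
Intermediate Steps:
J = 32 (J = 2*16 = 32)
A = 32
t(O) = O*(-28 + O)
t((-4 + 8)*(A + 4))*L(9) = (((-4 + 8)*(32 + 4))*(-28 + (-4 + 8)*(32 + 4)))*(-3) = ((4*36)*(-28 + 4*36))*(-3) = (144*(-28 + 144))*(-3) = (144*116)*(-3) = 16704*(-3) = -50112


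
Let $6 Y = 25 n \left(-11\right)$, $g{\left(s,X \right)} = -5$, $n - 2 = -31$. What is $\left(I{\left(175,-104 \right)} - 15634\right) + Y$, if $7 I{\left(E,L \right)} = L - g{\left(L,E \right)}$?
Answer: $- \frac{601397}{42} \approx -14319.0$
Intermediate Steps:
$n = -29$ ($n = 2 - 31 = -29$)
$I{\left(E,L \right)} = \frac{5}{7} + \frac{L}{7}$ ($I{\left(E,L \right)} = \frac{L - -5}{7} = \frac{L + 5}{7} = \frac{5 + L}{7} = \frac{5}{7} + \frac{L}{7}$)
$Y = \frac{7975}{6}$ ($Y = \frac{25 \left(-29\right) \left(-11\right)}{6} = \frac{\left(-725\right) \left(-11\right)}{6} = \frac{1}{6} \cdot 7975 = \frac{7975}{6} \approx 1329.2$)
$\left(I{\left(175,-104 \right)} - 15634\right) + Y = \left(\left(\frac{5}{7} + \frac{1}{7} \left(-104\right)\right) - 15634\right) + \frac{7975}{6} = \left(\left(\frac{5}{7} - \frac{104}{7}\right) - 15634\right) + \frac{7975}{6} = \left(- \frac{99}{7} - 15634\right) + \frac{7975}{6} = - \frac{109537}{7} + \frac{7975}{6} = - \frac{601397}{42}$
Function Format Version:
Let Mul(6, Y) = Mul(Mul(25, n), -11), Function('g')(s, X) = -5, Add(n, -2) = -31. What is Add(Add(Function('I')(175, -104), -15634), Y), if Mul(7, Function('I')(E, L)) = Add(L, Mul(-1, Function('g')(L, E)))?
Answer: Rational(-601397, 42) ≈ -14319.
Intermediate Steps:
n = -29 (n = Add(2, -31) = -29)
Function('I')(E, L) = Add(Rational(5, 7), Mul(Rational(1, 7), L)) (Function('I')(E, L) = Mul(Rational(1, 7), Add(L, Mul(-1, -5))) = Mul(Rational(1, 7), Add(L, 5)) = Mul(Rational(1, 7), Add(5, L)) = Add(Rational(5, 7), Mul(Rational(1, 7), L)))
Y = Rational(7975, 6) (Y = Mul(Rational(1, 6), Mul(Mul(25, -29), -11)) = Mul(Rational(1, 6), Mul(-725, -11)) = Mul(Rational(1, 6), 7975) = Rational(7975, 6) ≈ 1329.2)
Add(Add(Function('I')(175, -104), -15634), Y) = Add(Add(Add(Rational(5, 7), Mul(Rational(1, 7), -104)), -15634), Rational(7975, 6)) = Add(Add(Add(Rational(5, 7), Rational(-104, 7)), -15634), Rational(7975, 6)) = Add(Add(Rational(-99, 7), -15634), Rational(7975, 6)) = Add(Rational(-109537, 7), Rational(7975, 6)) = Rational(-601397, 42)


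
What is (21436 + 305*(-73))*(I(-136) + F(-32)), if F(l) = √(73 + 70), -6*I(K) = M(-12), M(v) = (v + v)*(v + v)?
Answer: 79584 - 829*√143 ≈ 69671.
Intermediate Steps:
M(v) = 4*v² (M(v) = (2*v)*(2*v) = 4*v²)
I(K) = -96 (I(K) = -2*(-12)²/3 = -2*144/3 = -⅙*576 = -96)
F(l) = √143
(21436 + 305*(-73))*(I(-136) + F(-32)) = (21436 + 305*(-73))*(-96 + √143) = (21436 - 22265)*(-96 + √143) = -829*(-96 + √143) = 79584 - 829*√143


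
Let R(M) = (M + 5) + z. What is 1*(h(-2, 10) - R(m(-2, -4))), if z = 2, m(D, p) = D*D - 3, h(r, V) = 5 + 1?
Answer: -2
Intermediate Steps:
h(r, V) = 6
m(D, p) = -3 + D² (m(D, p) = D² - 3 = -3 + D²)
R(M) = 7 + M (R(M) = (M + 5) + 2 = (5 + M) + 2 = 7 + M)
1*(h(-2, 10) - R(m(-2, -4))) = 1*(6 - (7 + (-3 + (-2)²))) = 1*(6 - (7 + (-3 + 4))) = 1*(6 - (7 + 1)) = 1*(6 - 1*8) = 1*(6 - 8) = 1*(-2) = -2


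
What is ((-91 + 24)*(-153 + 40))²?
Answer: 57320041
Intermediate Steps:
((-91 + 24)*(-153 + 40))² = (-67*(-113))² = 7571² = 57320041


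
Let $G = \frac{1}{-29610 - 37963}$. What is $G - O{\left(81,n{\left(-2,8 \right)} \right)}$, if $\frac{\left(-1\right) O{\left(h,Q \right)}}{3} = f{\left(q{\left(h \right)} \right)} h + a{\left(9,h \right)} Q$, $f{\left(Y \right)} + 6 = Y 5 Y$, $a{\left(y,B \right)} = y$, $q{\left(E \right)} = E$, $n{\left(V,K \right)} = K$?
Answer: $\frac{538582014728}{67573} \approx 7.9704 \cdot 10^{6}$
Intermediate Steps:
$f{\left(Y \right)} = -6 + 5 Y^{2}$ ($f{\left(Y \right)} = -6 + Y 5 Y = -6 + 5 Y Y = -6 + 5 Y^{2}$)
$O{\left(h,Q \right)} = - 27 Q - 3 h \left(-6 + 5 h^{2}\right)$ ($O{\left(h,Q \right)} = - 3 \left(\left(-6 + 5 h^{2}\right) h + 9 Q\right) = - 3 \left(h \left(-6 + 5 h^{2}\right) + 9 Q\right) = - 3 \left(9 Q + h \left(-6 + 5 h^{2}\right)\right) = - 27 Q - 3 h \left(-6 + 5 h^{2}\right)$)
$G = - \frac{1}{67573}$ ($G = \frac{1}{-67573} = - \frac{1}{67573} \approx -1.4799 \cdot 10^{-5}$)
$G - O{\left(81,n{\left(-2,8 \right)} \right)} = - \frac{1}{67573} - \left(\left(-27\right) 8 - 15 \cdot 81^{3} + 18 \cdot 81\right) = - \frac{1}{67573} - \left(-216 - 7971615 + 1458\right) = - \frac{1}{67573} - -7970373 = - \frac{1}{67573} + 7970373 = \frac{538582014728}{67573}$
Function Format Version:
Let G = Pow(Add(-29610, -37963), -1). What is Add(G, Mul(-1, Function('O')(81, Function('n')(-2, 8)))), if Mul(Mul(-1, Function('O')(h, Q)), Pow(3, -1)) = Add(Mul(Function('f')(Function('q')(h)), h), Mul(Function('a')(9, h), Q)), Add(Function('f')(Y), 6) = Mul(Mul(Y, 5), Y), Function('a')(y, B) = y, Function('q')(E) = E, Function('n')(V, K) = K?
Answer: Rational(538582014728, 67573) ≈ 7.9704e+6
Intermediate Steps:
Function('f')(Y) = Add(-6, Mul(5, Pow(Y, 2))) (Function('f')(Y) = Add(-6, Mul(Mul(Y, 5), Y)) = Add(-6, Mul(Mul(5, Y), Y)) = Add(-6, Mul(5, Pow(Y, 2))))
Function('O')(h, Q) = Add(Mul(-27, Q), Mul(-3, h, Add(-6, Mul(5, Pow(h, 2))))) (Function('O')(h, Q) = Mul(-3, Add(Mul(Add(-6, Mul(5, Pow(h, 2))), h), Mul(9, Q))) = Mul(-3, Add(Mul(h, Add(-6, Mul(5, Pow(h, 2)))), Mul(9, Q))) = Mul(-3, Add(Mul(9, Q), Mul(h, Add(-6, Mul(5, Pow(h, 2)))))) = Add(Mul(-27, Q), Mul(-3, h, Add(-6, Mul(5, Pow(h, 2))))))
G = Rational(-1, 67573) (G = Pow(-67573, -1) = Rational(-1, 67573) ≈ -1.4799e-5)
Add(G, Mul(-1, Function('O')(81, Function('n')(-2, 8)))) = Add(Rational(-1, 67573), Mul(-1, Add(Mul(-27, 8), Mul(-15, Pow(81, 3)), Mul(18, 81)))) = Add(Rational(-1, 67573), Mul(-1, Add(-216, Mul(-15, 531441), 1458))) = Add(Rational(-1, 67573), Mul(-1, Add(-216, -7971615, 1458))) = Add(Rational(-1, 67573), Mul(-1, -7970373)) = Add(Rational(-1, 67573), 7970373) = Rational(538582014728, 67573)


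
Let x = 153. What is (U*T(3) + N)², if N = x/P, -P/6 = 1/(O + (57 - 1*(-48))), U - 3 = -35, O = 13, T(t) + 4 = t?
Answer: 8862529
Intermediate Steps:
T(t) = -4 + t
U = -32 (U = 3 - 35 = -32)
P = -3/59 (P = -6/(13 + (57 - 1*(-48))) = -6/(13 + (57 + 48)) = -6/(13 + 105) = -6/118 = -6*1/118 = -3/59 ≈ -0.050847)
N = -3009 (N = 153/(-3/59) = 153*(-59/3) = -3009)
(U*T(3) + N)² = (-32*(-4 + 3) - 3009)² = (-32*(-1) - 3009)² = (32 - 3009)² = (-2977)² = 8862529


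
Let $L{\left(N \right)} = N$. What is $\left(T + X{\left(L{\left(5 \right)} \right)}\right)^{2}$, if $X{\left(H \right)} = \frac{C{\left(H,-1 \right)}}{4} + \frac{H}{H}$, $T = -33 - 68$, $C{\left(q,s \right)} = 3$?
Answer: $\frac{157609}{16} \approx 9850.6$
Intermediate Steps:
$T = -101$ ($T = -33 - 68 = -101$)
$X{\left(H \right)} = \frac{7}{4}$ ($X{\left(H \right)} = \frac{3}{4} + \frac{H}{H} = 3 \cdot \frac{1}{4} + 1 = \frac{3}{4} + 1 = \frac{7}{4}$)
$\left(T + X{\left(L{\left(5 \right)} \right)}\right)^{2} = \left(-101 + \frac{7}{4}\right)^{2} = \left(- \frac{397}{4}\right)^{2} = \frac{157609}{16}$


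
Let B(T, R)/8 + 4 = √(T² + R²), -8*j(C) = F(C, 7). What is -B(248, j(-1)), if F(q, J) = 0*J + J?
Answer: 32 - √3936305 ≈ -1952.0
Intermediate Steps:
F(q, J) = J (F(q, J) = 0 + J = J)
j(C) = -7/8 (j(C) = -⅛*7 = -7/8)
B(T, R) = -32 + 8*√(R² + T²) (B(T, R) = -32 + 8*√(T² + R²) = -32 + 8*√(R² + T²))
-B(248, j(-1)) = -(-32 + 8*√((-7/8)² + 248²)) = -(-32 + 8*√(49/64 + 61504)) = -(-32 + 8*√(3936305/64)) = -(-32 + 8*(√3936305/8)) = -(-32 + √3936305) = 32 - √3936305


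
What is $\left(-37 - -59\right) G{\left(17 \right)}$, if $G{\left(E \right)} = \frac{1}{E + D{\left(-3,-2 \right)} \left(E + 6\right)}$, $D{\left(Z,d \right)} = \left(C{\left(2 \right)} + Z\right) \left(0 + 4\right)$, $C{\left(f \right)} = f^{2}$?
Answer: $\frac{22}{109} \approx 0.20183$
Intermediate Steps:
$D{\left(Z,d \right)} = 16 + 4 Z$ ($D{\left(Z,d \right)} = \left(2^{2} + Z\right) \left(0 + 4\right) = \left(4 + Z\right) 4 = 16 + 4 Z$)
$G{\left(E \right)} = \frac{1}{24 + 5 E}$ ($G{\left(E \right)} = \frac{1}{E + \left(16 + 4 \left(-3\right)\right) \left(E + 6\right)} = \frac{1}{E + \left(16 - 12\right) \left(6 + E\right)} = \frac{1}{E + 4 \left(6 + E\right)} = \frac{1}{E + \left(24 + 4 E\right)} = \frac{1}{24 + 5 E}$)
$\left(-37 - -59\right) G{\left(17 \right)} = \frac{-37 - -59}{24 + 5 \cdot 17} = \frac{-37 + 59}{24 + 85} = \frac{22}{109}$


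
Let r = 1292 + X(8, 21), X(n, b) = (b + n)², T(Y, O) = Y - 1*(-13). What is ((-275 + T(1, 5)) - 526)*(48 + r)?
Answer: -1716447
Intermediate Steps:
T(Y, O) = 13 + Y (T(Y, O) = Y + 13 = 13 + Y)
r = 2133 (r = 1292 + (21 + 8)² = 1292 + 29² = 1292 + 841 = 2133)
((-275 + T(1, 5)) - 526)*(48 + r) = ((-275 + (13 + 1)) - 526)*(48 + 2133) = ((-275 + 14) - 526)*2181 = (-261 - 526)*2181 = -787*2181 = -1716447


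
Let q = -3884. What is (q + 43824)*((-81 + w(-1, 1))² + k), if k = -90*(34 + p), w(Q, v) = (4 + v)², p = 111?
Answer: -395965160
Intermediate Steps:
k = -13050 (k = -90*(34 + 111) = -90*145 = -13050)
(q + 43824)*((-81 + w(-1, 1))² + k) = (-3884 + 43824)*((-81 + (4 + 1)²)² - 13050) = 39940*((-81 + 5²)² - 13050) = 39940*((-81 + 25)² - 13050) = 39940*((-56)² - 13050) = 39940*(3136 - 13050) = 39940*(-9914) = -395965160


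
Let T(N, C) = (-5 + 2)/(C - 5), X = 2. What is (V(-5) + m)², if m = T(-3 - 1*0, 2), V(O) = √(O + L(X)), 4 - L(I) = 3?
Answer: -3 + 4*I ≈ -3.0 + 4.0*I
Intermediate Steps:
L(I) = 1 (L(I) = 4 - 1*3 = 4 - 3 = 1)
T(N, C) = -3/(-5 + C)
V(O) = √(1 + O) (V(O) = √(O + 1) = √(1 + O))
m = 1 (m = -3/(-5 + 2) = -3/(-3) = -3*(-⅓) = 1)
(V(-5) + m)² = (√(1 - 5) + 1)² = (√(-4) + 1)² = (2*I + 1)² = (1 + 2*I)²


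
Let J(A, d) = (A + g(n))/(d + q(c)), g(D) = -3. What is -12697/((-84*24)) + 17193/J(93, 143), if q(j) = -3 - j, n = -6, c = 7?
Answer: 256170413/10080 ≈ 25414.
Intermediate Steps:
J(A, d) = (-3 + A)/(-10 + d) (J(A, d) = (A - 3)/(d + (-3 - 1*7)) = (-3 + A)/(d + (-3 - 7)) = (-3 + A)/(d - 10) = (-3 + A)/(-10 + d))
-12697/((-84*24)) + 17193/J(93, 143) = -12697/((-84*24)) + 17193/(((-3 + 93)/(-10 + 143))) = -12697/(-2016) + 17193/((90/133)) = -12697*(-1/2016) + 17193/(((1/133)*90)) = 12697/2016 + 17193/(90/133) = 12697/2016 + 17193*(133/90) = 12697/2016 + 762223/30 = 256170413/10080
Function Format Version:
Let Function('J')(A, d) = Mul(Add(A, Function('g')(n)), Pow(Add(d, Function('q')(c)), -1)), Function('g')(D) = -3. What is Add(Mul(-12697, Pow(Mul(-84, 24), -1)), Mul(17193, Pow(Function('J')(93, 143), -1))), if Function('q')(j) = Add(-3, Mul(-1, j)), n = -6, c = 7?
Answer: Rational(256170413, 10080) ≈ 25414.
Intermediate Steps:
Function('J')(A, d) = Mul(Pow(Add(-10, d), -1), Add(-3, A)) (Function('J')(A, d) = Mul(Add(A, -3), Pow(Add(d, Add(-3, Mul(-1, 7))), -1)) = Mul(Add(-3, A), Pow(Add(d, Add(-3, -7)), -1)) = Mul(Add(-3, A), Pow(Add(d, -10), -1)) = Mul(Add(-3, A), Pow(Add(-10, d), -1)) = Mul(Pow(Add(-10, d), -1), Add(-3, A)))
Add(Mul(-12697, Pow(Mul(-84, 24), -1)), Mul(17193, Pow(Function('J')(93, 143), -1))) = Add(Mul(-12697, Pow(Mul(-84, 24), -1)), Mul(17193, Pow(Mul(Pow(Add(-10, 143), -1), Add(-3, 93)), -1))) = Add(Mul(-12697, Pow(-2016, -1)), Mul(17193, Pow(Mul(Pow(133, -1), 90), -1))) = Add(Mul(-12697, Rational(-1, 2016)), Mul(17193, Pow(Mul(Rational(1, 133), 90), -1))) = Add(Rational(12697, 2016), Mul(17193, Pow(Rational(90, 133), -1))) = Add(Rational(12697, 2016), Mul(17193, Rational(133, 90))) = Add(Rational(12697, 2016), Rational(762223, 30)) = Rational(256170413, 10080)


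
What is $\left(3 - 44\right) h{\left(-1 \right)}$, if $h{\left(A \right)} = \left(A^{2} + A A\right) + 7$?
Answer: $-369$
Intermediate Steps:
$h{\left(A \right)} = 7 + 2 A^{2}$ ($h{\left(A \right)} = \left(A^{2} + A^{2}\right) + 7 = 2 A^{2} + 7 = 7 + 2 A^{2}$)
$\left(3 - 44\right) h{\left(-1 \right)} = \left(3 - 44\right) \left(7 + 2 \left(-1\right)^{2}\right) = - 41 \left(7 + 2 \cdot 1\right) = - 41 \left(7 + 2\right) = \left(-41\right) 9 = -369$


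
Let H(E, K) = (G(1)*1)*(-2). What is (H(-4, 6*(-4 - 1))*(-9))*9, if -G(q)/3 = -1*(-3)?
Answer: -1458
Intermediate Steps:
G(q) = -9 (G(q) = -(-3)*(-3) = -3*3 = -9)
H(E, K) = 18 (H(E, K) = -9*1*(-2) = -9*(-2) = 18)
(H(-4, 6*(-4 - 1))*(-9))*9 = (18*(-9))*9 = -162*9 = -1458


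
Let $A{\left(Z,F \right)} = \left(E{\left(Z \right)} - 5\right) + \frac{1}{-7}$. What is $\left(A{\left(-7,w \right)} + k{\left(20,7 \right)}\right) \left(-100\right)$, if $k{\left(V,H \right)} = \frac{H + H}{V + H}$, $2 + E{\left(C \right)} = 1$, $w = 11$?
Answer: $\frac{106300}{189} \approx 562.43$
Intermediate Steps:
$E{\left(C \right)} = -1$ ($E{\left(C \right)} = -2 + 1 = -1$)
$k{\left(V,H \right)} = \frac{2 H}{H + V}$
$A{\left(Z,F \right)} = - \frac{43}{7}$ ($A{\left(Z,F \right)} = \left(-1 - 5\right) + \frac{1}{-7} = -6 - \frac{1}{7} = - \frac{43}{7}$)
$\left(A{\left(-7,w \right)} + k{\left(20,7 \right)}\right) \left(-100\right) = \left(- \frac{43}{7} + 2 \cdot 7 \frac{1}{7 + 20}\right) \left(-100\right) = \left(- \frac{43}{7} + 2 \cdot 7 \cdot \frac{1}{27}\right) \left(-100\right) = \left(- \frac{43}{7} + \frac{14}{27}\right) \left(-100\right) = \left(- \frac{1063}{189}\right) \left(-100\right) = \frac{106300}{189}$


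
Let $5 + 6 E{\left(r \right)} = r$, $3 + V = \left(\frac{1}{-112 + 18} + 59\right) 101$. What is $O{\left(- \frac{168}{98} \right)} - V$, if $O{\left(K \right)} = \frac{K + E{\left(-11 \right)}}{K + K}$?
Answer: $- \frac{2518393}{423} \approx -5953.6$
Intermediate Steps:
$V = \frac{559763}{94}$ ($V = -3 + \left(\frac{1}{-112 + 18} + 59\right) 101 = -3 + \left(\frac{1}{-94} + 59\right) 101 = -3 + \left(- \frac{1}{94} + 59\right) 101 = -3 + \frac{5545}{94} \cdot 101 = -3 + \frac{560045}{94} = \frac{559763}{94} \approx 5954.9$)
$E{\left(r \right)} = - \frac{5}{6} + \frac{r}{6}$
$O{\left(K \right)} = \frac{- \frac{8}{3} + K}{2 K}$ ($O{\left(K \right)} = \frac{K + \left(- \frac{5}{6} + \frac{1}{6} \left(-11\right)\right)}{K + K} = \frac{K - \frac{8}{3}}{2 K} = \left(K - \frac{8}{3}\right) \frac{1}{2 K} = \left(- \frac{8}{3} + K\right) \frac{1}{2 K} = \frac{- \frac{8}{3} + K}{2 K}$)
$O{\left(- \frac{168}{98} \right)} - V = \frac{-8 + 3 \left(- \frac{168}{98}\right)}{6 \left(- \frac{168}{98}\right)} - \frac{559763}{94} = \frac{-8 + 3 \left(\left(-168\right) \frac{1}{98}\right)}{6 \left(\left(-168\right) \frac{1}{98}\right)} - \frac{559763}{94} = \frac{-8 + 3 \left(- \frac{12}{7}\right)}{6 \left(- \frac{12}{7}\right)} - \frac{559763}{94} = \frac{1}{6} \left(- \frac{7}{12}\right) \left(-8 - \frac{36}{7}\right) - \frac{559763}{94} = \frac{1}{6} \left(- \frac{7}{12}\right) \left(- \frac{92}{7}\right) - \frac{559763}{94} = \frac{23}{18} - \frac{559763}{94} = - \frac{2518393}{423}$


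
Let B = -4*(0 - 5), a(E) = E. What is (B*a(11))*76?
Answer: 16720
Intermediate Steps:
B = 20 (B = -4*(-5) = 20)
(B*a(11))*76 = (20*11)*76 = 220*76 = 16720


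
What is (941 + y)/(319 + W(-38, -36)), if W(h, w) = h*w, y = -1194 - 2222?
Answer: -2475/1687 ≈ -1.4671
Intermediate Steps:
y = -3416
(941 + y)/(319 + W(-38, -36)) = (941 - 3416)/(319 - 38*(-36)) = -2475/(319 + 1368) = -2475/1687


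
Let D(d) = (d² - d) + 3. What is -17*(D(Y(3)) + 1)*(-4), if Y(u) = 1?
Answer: 272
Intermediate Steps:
D(d) = 3 + d² - d
-17*(D(Y(3)) + 1)*(-4) = -17*((3 + 1² - 1*1) + 1)*(-4) = -17*((3 + 1 - 1) + 1)*(-4) = -17*(3 + 1)*(-4) = -68*(-4) = -17*(-16) = 272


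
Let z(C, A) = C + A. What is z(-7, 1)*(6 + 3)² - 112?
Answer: -598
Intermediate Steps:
z(C, A) = A + C
z(-7, 1)*(6 + 3)² - 112 = (1 - 7)*(6 + 3)² - 112 = -6*9² - 112 = -6*81 - 112 = -486 - 112 = -598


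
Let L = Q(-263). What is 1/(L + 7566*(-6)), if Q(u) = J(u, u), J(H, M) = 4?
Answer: -1/45392 ≈ -2.2030e-5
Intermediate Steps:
Q(u) = 4
L = 4
1/(L + 7566*(-6)) = 1/(4 + 7566*(-6)) = 1/(4 - 45396) = 1/(-45392) = -1/45392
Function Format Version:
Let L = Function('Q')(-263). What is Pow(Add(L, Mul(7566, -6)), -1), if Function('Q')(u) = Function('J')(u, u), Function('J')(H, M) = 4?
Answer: Rational(-1, 45392) ≈ -2.2030e-5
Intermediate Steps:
Function('Q')(u) = 4
L = 4
Pow(Add(L, Mul(7566, -6)), -1) = Pow(Add(4, Mul(7566, -6)), -1) = Pow(Add(4, -45396), -1) = Pow(-45392, -1) = Rational(-1, 45392)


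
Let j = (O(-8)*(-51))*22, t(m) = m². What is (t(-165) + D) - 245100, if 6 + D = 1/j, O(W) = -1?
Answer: -244462481/1122 ≈ -2.1788e+5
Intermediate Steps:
j = 1122 (j = -1*(-51)*22 = 51*22 = 1122)
D = -6731/1122 (D = -6 + 1/1122 = -6731/1122 ≈ -5.9991)
(t(-165) + D) - 245100 = ((-165)² - 6731/1122) - 245100 = (27225 - 6731/1122) - 245100 = 30539719/1122 - 245100 = -244462481/1122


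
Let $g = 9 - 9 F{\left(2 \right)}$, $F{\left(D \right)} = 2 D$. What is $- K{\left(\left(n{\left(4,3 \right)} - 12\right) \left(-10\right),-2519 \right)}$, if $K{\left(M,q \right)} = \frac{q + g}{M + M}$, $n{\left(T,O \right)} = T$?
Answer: $\frac{1273}{80} \approx 15.913$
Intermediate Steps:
$g = -27$ ($g = 9 - 9 \cdot 2 \cdot 2 = 9 - 36 = -27$)
$K{\left(M,q \right)} = \frac{-27 + q}{2 M}$ ($K{\left(M,q \right)} = \frac{q - 27}{M + M} = \frac{-27 + q}{2 M}$)
$- K{\left(\left(n{\left(4,3 \right)} - 12\right) \left(-10\right),-2519 \right)} = - \frac{-27 - 2519}{2 \left(4 - 12\right) \left(-10\right)} = - \frac{-2546}{2 \left(\left(-8\right) \left(-10\right)\right)} = - \frac{-2546}{2 \cdot 80} = \left(-1\right) \left(- \frac{1273}{80}\right) = \frac{1273}{80}$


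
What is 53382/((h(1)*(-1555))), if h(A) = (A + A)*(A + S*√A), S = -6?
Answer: 26691/7775 ≈ 3.4329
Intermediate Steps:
h(A) = 2*A*(A - 6*√A) (h(A) = (A + A)*(A - 6*√A) = (2*A)*(A - 6*√A) = 2*A*(A - 6*√A))
53382/((h(1)*(-1555))) = 53382/(((-12*1^(3/2) + 2*1²)*(-1555))) = 53382/(((-12*1 + 2*1)*(-1555))) = 53382/(((-12 + 2)*(-1555))) = 53382/((-10*(-1555))) = 53382/15550 = 53382*(1/15550) = 26691/7775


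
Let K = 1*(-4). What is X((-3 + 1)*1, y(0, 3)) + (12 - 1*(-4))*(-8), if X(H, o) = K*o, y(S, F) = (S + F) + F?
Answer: -152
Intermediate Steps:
y(S, F) = S + 2*F (y(S, F) = (F + S) + F = S + 2*F)
K = -4
X(H, o) = -4*o
X((-3 + 1)*1, y(0, 3)) + (12 - 1*(-4))*(-8) = -4*(0 + 2*3) + (12 - 1*(-4))*(-8) = -4*(0 + 6) + (12 + 4)*(-8) = -4*6 + 16*(-8) = -24 - 128 = -152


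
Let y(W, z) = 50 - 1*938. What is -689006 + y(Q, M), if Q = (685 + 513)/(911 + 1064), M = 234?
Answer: -689894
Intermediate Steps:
Q = 1198/1975 ≈ 0.60658
y(W, z) = -888 (y(W, z) = 50 - 938 = -888)
-689006 + y(Q, M) = -689006 - 888 = -689894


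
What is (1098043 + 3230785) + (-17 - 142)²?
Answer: 4354109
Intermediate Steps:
(1098043 + 3230785) + (-17 - 142)² = 4328828 + (-159)² = 4328828 + 25281 = 4354109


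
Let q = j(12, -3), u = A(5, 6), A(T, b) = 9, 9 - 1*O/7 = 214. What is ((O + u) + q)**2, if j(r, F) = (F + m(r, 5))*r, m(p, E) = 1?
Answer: 2102500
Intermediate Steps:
O = -1435 (O = 63 - 7*214 = 63 - 1498 = -1435)
u = 9
j(r, F) = r*(1 + F) (j(r, F) = (F + 1)*r = (1 + F)*r = r*(1 + F))
q = -24 (q = 12*(1 - 3) = 12*(-2) = -24)
((O + u) + q)**2 = ((-1435 + 9) - 24)**2 = (-1426 - 24)**2 = (-1450)**2 = 2102500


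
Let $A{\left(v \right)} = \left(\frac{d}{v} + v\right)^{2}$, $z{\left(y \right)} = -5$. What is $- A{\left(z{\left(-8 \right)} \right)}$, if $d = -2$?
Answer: $- \frac{529}{25} \approx -21.16$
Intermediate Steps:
$A{\left(v \right)} = \left(v - \frac{2}{v}\right)^{2}$ ($A{\left(v \right)} = \left(- \frac{2}{v} + v\right)^{2} = \left(v - \frac{2}{v}\right)^{2}$)
$- A{\left(z{\left(-8 \right)} \right)} = - \frac{\left(-2 + \left(-5\right)^{2}\right)^{2}}{25} = - \frac{\left(-2 + 25\right)^{2}}{25} = - \frac{23^{2}}{25} = - \frac{529}{25}$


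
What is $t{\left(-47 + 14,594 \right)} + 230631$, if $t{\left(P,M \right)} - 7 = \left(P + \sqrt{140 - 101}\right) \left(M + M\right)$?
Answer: $191434 + 1188 \sqrt{39} \approx 1.9885 \cdot 10^{5}$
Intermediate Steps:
$t{\left(P,M \right)} = 7 + 2 M \left(P + \sqrt{39}\right)$ ($t{\left(P,M \right)} = 7 + \left(P + \sqrt{140 - 101}\right) \left(M + M\right) = 7 + \left(P + \sqrt{39}\right) 2 M = 7 + 2 M \left(P + \sqrt{39}\right)$)
$t{\left(-47 + 14,594 \right)} + 230631 = \left(7 + 2 \cdot 594 \left(-47 + 14\right) + 2 \cdot 594 \sqrt{39}\right) + 230631 = \left(7 + 2 \cdot 594 \left(-33\right) + 1188 \sqrt{39}\right) + 230631 = \left(7 - 39204 + 1188 \sqrt{39}\right) + 230631 = \left(-39197 + 1188 \sqrt{39}\right) + 230631 = 191434 + 1188 \sqrt{39}$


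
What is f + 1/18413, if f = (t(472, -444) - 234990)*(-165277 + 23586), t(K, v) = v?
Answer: 614237037075223/18413 ≈ 3.3359e+10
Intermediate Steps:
f = 33358878894 (f = (-444 - 234990)*(-165277 + 23586) = -235434*(-141691) = 33358878894)
f + 1/18413 = 33358878894 + 1/18413 = 614237037075223/18413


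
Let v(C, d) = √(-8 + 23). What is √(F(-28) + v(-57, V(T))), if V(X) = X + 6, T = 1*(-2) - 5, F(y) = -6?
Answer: √(-6 + √15) ≈ 1.4584*I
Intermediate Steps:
T = -7 (T = -2 - 5 = -7)
V(X) = 6 + X
v(C, d) = √15
√(F(-28) + v(-57, V(T))) = √(-6 + √15)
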